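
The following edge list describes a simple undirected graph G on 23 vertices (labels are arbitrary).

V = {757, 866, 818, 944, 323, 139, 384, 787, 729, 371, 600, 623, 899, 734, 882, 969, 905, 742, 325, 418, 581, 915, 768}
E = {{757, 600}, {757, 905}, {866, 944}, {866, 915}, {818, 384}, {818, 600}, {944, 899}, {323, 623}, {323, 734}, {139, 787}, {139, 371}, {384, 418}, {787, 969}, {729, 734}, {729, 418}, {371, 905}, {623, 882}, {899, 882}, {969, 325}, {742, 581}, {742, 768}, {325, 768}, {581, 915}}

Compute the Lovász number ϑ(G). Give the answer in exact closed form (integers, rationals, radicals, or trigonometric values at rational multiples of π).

23*cos(pi/23)/(cos(pi/23) + 1)

N(384) = {818, 418}, |N(384)| = 2.
N(742) = {581, 768}, |N(742)| = 2.
N(818) = {384, 600}, |N(818)| = 2.
Vertex 323 has 2 neighbors: 623, 734.
Every vertex has degree 2 (N=23); the odd cycle C_{23}.
Distinct eigenvalues (to 3 d.p.): [2.0, 1.926, 1.709, 1.365, 0.92, 0.407, -0.136, -0.67, -1.153, -1.551, -1.834, -1.981].
−23·(-2*cos(pi/23)) / ((2)−(-2*cos(pi/23))) = 23*cos(pi/23)/(cos(pi/23) + 1) = ϑ(G).
= 11.4461936… (decimal).
α=11, χ(Ḡ)=12; ϑ=23*cos(pi/23)/(cos(pi/23) + 1) lies between (both strict).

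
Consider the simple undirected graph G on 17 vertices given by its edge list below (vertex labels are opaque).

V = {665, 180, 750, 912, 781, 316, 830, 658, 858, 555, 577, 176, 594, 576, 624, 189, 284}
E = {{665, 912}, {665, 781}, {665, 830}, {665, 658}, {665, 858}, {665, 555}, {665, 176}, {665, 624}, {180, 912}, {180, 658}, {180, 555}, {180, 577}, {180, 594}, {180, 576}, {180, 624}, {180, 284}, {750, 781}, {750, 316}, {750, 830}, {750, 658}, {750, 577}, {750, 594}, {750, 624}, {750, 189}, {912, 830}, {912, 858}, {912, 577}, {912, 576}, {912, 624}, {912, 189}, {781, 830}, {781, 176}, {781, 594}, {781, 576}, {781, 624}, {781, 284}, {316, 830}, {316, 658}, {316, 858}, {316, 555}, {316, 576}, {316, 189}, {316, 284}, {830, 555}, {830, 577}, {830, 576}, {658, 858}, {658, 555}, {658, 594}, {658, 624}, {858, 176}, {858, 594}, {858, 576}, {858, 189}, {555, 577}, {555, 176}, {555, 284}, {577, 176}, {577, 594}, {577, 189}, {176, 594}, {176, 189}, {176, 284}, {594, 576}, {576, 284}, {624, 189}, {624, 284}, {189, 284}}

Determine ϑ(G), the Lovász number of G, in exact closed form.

deg(180) = 8; N(180) = {912, 658, 555, 577, 594, 576, 624, 284}.
Vertex 830 has 8 neighbors: 665, 750, 912, 781, 316, 555, 577, 576.
deg(176) = 8; N(176) = {665, 781, 858, 555, 577, 594, 189, 284}.
deg(624) = 8; N(624) = {665, 180, 750, 912, 781, 658, 189, 284}.
Regular of degree 8 on 17 vertices: Paley(17): SR with (k,λ,μ)=(8,3,4).
spec(A) ≈ [8.0, 1.5616, -2.5616] (distinct, 4 d.p.).
With N=17: ϑ(G) = 17·(-(-sqrt(17)/2 - 1/2))/(8−(-sqrt(17)/2 - 1/2)) = sqrt(17).
Numerically 4.12311.

sqrt(17)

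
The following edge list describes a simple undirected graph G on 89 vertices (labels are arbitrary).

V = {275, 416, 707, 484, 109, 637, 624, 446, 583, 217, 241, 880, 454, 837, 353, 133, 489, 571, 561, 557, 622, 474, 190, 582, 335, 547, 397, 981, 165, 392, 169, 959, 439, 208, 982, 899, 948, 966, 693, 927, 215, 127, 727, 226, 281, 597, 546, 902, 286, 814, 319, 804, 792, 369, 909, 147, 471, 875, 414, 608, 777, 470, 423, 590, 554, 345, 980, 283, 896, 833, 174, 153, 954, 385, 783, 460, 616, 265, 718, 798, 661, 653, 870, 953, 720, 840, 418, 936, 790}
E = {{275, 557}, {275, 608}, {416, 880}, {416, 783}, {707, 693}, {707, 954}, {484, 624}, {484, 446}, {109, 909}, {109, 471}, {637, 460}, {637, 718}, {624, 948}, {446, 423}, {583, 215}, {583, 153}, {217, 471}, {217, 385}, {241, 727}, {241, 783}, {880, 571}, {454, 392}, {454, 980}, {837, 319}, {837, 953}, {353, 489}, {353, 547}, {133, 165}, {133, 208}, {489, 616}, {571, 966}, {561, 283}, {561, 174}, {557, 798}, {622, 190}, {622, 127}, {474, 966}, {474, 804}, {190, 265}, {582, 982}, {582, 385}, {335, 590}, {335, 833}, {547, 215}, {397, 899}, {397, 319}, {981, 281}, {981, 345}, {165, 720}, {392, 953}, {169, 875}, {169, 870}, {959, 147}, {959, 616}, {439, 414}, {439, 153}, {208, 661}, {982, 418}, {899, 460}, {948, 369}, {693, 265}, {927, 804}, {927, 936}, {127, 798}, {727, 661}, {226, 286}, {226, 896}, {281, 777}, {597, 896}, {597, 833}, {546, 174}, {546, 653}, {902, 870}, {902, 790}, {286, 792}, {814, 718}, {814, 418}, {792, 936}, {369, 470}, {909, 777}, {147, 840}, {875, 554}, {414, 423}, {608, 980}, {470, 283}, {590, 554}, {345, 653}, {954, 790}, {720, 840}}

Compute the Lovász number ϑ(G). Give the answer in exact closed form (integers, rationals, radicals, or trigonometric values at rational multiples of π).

89*cos(pi/89)/(cos(pi/89) + 1)

deg(265) = 2; N(265) = {190, 693}.
Vertex 582 has 2 neighbors: 982, 385.
N(446) = {484, 423}, |N(446)| = 2.
Vertex 241 has 2 neighbors: 727, 783.
2-regular, N=89; this is C_{89}, the 89-cycle.
Distinct eigenvalues (to 4 d.p.): [2.0, 1.995, 1.9801, 1.9553, 1.9208, 1.8767, 1.8232, 1.7607, 1.6894, 1.6097, 1.522, 1.4266, 1.3242, 1.2152, 1.1001, 0.9796, 0.8541, 0.7244, 0.5911, 0.4549, 0.3164, 0.1763, 0.0353, -0.1058, -0.2465, -0.3859, -0.5233, -0.6582, -0.7898, -0.9174, -1.0405, -1.1584, -1.2705, -1.3763, -1.4752, -1.5668, -1.6506, -1.7261, -1.7931, -1.8511, -1.8999, -1.9393, -1.9689, -1.9888, -1.9988].
−89·(-2*cos(pi/89)) / ((2)−(-2*cos(pi/89))) = 89*cos(pi/89)/(cos(pi/89) + 1) = ϑ(G).
≈ 44.4861353 (to 7 d.p.).
Lovász sandwich 44 ≤ 89*cos(pi/89)/(cos(pi/89) + 1) ≤ 45: both strict.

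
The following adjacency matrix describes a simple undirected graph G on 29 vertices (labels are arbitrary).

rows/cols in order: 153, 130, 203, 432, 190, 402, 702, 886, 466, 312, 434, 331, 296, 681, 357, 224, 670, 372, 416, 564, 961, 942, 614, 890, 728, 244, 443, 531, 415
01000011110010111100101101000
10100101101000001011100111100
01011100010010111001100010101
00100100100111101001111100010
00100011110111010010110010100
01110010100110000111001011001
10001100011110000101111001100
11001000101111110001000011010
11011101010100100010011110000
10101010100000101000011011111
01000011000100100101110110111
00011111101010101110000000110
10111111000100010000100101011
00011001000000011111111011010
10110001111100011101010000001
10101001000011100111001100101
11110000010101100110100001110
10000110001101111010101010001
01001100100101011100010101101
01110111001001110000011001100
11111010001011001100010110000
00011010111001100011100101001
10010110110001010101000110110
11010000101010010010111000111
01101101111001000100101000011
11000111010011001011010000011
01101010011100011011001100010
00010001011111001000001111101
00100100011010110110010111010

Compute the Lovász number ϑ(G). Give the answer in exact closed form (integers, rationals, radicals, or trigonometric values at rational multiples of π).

sqrt(29)

N(434) = {130, 702, 886, 331, 357, 372, 564, 961, 942, 890, 728, 443, 531, 415}, |N(434)| = 14.
deg(331) = 14; N(331) = {432, 190, 402, 702, 886, 466, 434, 296, 357, 670, 372, 416, 443, 531}.
Vertex 443 has 14 neighbors: 130, 203, 190, 702, 312, 434, 331, 224, 670, 416, 564, 614, 890, 531.
Vertex 130 has 14 neighbors: 153, 203, 402, 886, 466, 434, 670, 416, 564, 961, 890, 728, 244, 443.
14-regular, N=29; SR(29,14,6,7) — a Paley graph.
A has 3 distinct eigenvalues ≈ [14.0, 2.19258, -3.19258].
λ_max=14, λ_min=-sqrt(29)/2 - 1/2; ϑ = −29·λ_min/(λ_max−λ_min) = sqrt(29).
Numerically 5.38516.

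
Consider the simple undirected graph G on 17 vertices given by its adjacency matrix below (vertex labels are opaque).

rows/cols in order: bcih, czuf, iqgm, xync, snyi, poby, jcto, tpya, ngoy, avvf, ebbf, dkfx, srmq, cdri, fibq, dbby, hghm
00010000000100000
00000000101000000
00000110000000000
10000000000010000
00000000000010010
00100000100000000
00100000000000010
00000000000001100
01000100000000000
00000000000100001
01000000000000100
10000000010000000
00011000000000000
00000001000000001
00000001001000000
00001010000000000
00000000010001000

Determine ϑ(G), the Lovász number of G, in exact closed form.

Vertex poby has 2 neighbors: iqgm, ngoy.
N(snyi) = {srmq, dbby}, |N(snyi)| = 2.
N(hghm) = {avvf, cdri}, |N(hghm)| = 2.
N(tpya) = {cdri, fibq}, |N(tpya)| = 2.
G on 17 vertices is 2-regular; connected 2-regular on 17 ⇒ C_{17}.
spec(A) ≈ [2.0, 1.865, 1.478, 0.891, 0.185, -0.547, -1.205, -1.7, -1.966] (distinct, 3 d.p.).
Lovász (edge-transitive): ϑ = −17·(-2*cos(pi/17))/((2)−(-2*cos(pi/17))) = 17*cos(pi/17)/(cos(pi/17) + 1).
ϑ(G) ≈ 8.42701.
Sandwich: α(G)=8 ≤ ϑ(G)=17*cos(pi/17)/(cos(pi/17) + 1) ≤ χ(Ḡ)=9 (both strict).

17*cos(pi/17)/(cos(pi/17) + 1)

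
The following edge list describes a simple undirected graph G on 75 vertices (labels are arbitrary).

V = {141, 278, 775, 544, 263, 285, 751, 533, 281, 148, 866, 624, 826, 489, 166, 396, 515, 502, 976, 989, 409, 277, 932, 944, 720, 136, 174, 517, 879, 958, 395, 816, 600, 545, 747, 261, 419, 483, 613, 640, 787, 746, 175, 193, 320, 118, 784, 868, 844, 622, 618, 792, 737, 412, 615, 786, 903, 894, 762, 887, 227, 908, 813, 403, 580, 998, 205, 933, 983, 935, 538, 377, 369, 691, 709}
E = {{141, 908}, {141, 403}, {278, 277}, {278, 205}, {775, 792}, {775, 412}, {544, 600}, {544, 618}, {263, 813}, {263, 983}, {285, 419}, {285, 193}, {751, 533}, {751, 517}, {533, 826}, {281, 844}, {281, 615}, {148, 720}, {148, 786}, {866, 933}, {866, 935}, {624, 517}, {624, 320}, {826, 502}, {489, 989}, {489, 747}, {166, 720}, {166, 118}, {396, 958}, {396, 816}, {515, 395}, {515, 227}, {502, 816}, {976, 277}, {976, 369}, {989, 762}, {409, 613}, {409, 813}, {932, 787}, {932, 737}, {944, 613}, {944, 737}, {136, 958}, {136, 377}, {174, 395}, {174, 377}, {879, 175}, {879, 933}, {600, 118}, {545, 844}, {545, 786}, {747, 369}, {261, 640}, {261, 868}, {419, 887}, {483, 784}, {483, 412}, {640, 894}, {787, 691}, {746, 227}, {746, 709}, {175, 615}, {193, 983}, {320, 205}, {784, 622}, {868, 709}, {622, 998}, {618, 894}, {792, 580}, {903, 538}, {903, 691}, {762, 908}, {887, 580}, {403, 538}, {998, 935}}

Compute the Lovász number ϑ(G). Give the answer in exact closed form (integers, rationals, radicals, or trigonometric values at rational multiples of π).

75*cos(pi/75)/(cos(pi/75) + 1)

Vertex 148 has 2 neighbors: 720, 786.
deg(624) = 2; N(624) = {517, 320}.
deg(175) = 2; N(175) = {879, 615}.
Vertex 502 has 2 neighbors: 826, 816.
2-regular, N=75; connected 2-regular on 75 ⇒ C_{75}.
A has 38 distinct eigenvalues ≈ [2.0, 1.992986, 1.971992, 1.937166, 1.888753, 1.827091, 1.752613, 1.665842, 1.567387, 1.457937, 1.338261, 1.209198, 1.071654, 0.926592, 0.775031, 0.618034, 0.456702, 0.292166, 0.125581, -0.041885, -0.209057, -0.374763, -0.53784, -0.697144, -0.851559, -1.0, -1.141427, -1.274848, -1.399327, -1.51399, -1.618034, -1.710729, -1.791424, -1.859553, -1.914639, -1.956295, -1.984229, -1.998246].
λ_max=2, λ_min=-2*cos(pi/75); ϑ = −75·λ_min/(λ_max−λ_min) = 75*cos(pi/75)/(cos(pi/75) + 1).
Numerically 37.48354585.
α=37, χ(Ḡ)=38; ϑ=75*cos(pi/75)/(cos(pi/75) + 1) lies between (both strict).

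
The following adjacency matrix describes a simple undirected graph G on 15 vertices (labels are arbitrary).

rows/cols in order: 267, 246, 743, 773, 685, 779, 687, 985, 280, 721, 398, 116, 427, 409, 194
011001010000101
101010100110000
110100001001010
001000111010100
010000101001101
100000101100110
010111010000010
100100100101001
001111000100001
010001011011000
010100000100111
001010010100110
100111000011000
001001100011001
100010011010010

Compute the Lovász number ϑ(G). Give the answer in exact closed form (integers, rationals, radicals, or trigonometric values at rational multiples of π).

N(194) = {267, 685, 985, 280, 398, 409}, |N(194)| = 6.
deg(685) = 6; N(685) = {246, 687, 280, 116, 427, 194}.
Vertex 280 has 6 neighbors: 743, 773, 685, 779, 721, 194.
Vertex 687 has 6 neighbors: 246, 773, 685, 779, 985, 409.
Regular of degree 6 on 15 vertices: Kneser K(6,2) on C(6,2)=15 vertices.
A has 3 distinct eigenvalues ≈ [6.0, 1.0, -3.0].
With N=15: ϑ(G) = 15·(-1*(-3))/(6−(-3)) = 5.
ϑ(G) ≈ 5.0000000.

5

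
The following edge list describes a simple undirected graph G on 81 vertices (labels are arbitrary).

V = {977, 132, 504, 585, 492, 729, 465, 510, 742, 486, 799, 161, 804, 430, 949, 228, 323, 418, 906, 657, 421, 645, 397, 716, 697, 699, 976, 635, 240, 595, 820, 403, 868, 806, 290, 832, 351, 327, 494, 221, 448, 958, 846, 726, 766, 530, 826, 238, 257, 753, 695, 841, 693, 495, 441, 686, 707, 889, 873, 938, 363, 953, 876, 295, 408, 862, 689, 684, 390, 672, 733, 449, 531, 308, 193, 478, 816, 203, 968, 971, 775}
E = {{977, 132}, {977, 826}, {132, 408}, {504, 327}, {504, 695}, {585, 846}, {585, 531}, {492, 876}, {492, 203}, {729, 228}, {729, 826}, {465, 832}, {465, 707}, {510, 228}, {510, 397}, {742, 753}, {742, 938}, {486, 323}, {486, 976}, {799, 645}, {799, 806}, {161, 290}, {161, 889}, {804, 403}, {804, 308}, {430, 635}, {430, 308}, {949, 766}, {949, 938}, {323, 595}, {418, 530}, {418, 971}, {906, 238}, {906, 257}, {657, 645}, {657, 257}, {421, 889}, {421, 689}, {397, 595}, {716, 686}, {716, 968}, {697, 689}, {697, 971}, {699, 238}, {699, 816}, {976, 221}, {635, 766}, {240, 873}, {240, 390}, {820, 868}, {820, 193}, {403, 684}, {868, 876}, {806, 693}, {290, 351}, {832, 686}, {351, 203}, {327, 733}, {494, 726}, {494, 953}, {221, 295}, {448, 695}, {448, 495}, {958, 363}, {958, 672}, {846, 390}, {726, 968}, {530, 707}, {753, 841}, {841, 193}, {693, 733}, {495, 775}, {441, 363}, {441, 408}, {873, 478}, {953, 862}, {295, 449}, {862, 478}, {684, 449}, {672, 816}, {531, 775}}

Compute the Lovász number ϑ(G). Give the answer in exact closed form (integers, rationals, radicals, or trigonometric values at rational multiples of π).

81*cos(pi/81)/(cos(pi/81) + 1)

N(430) = {635, 308}, |N(430)| = 2.
deg(193) = 2; N(193) = {820, 841}.
N(635) = {430, 766}, |N(635)| = 2.
N(390) = {240, 846}, |N(390)| = 2.
G on 81 vertices is 2-regular; the odd cycle C_{81}.
A has 41 distinct eigenvalues ≈ [2.0, 1.994, 1.976, 1.946, 1.904, 1.851, 1.787, 1.712, 1.627, 1.532, 1.428, 1.315, 1.194, 1.066, 0.932, 0.792, 0.647, 0.499, 0.347, 0.194, 0.039, -0.116, -0.271, -0.423, -0.574, -0.72, -0.863, -1.0, -1.131, -1.256, -1.372, -1.481, -1.581, -1.671, -1.751, -1.821, -1.879, -1.927, -1.963, -1.986, -1.998].
ϑ = −N·λ_min/(λ_max−λ_min) = −81·(-2*cos(pi/81))/(2−(-2*cos(pi/81))) = 81*cos(pi/81)/(cos(pi/81) + 1).
= 40.48477… (decimal).
Check 40 ≤ 81*cos(pi/81)/(cos(pi/81) + 1) ≤ 41: both strict.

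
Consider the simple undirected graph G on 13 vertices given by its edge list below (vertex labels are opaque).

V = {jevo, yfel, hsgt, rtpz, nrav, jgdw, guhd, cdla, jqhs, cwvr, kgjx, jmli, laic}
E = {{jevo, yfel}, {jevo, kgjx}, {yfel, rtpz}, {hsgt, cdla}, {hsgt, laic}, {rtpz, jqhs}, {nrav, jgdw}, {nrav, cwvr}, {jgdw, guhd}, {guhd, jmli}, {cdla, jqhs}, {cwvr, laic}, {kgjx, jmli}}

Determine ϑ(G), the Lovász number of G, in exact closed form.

Vertex jgdw has 2 neighbors: nrav, guhd.
N(jqhs) = {rtpz, cdla}, |N(jqhs)| = 2.
N(cdla) = {hsgt, jqhs}, |N(cdla)| = 2.
deg(jmli) = 2; N(jmli) = {guhd, kgjx}.
G on 13 vertices is 2-regular; connected 2-regular on 13 ⇒ C_{13}.
spec(A) ≈ [2.0, 1.7709, 1.1361, 0.2411, -0.7092, -1.497, -1.9419] (distinct, 4 d.p.).
ϑ = −N·λ_min/(λ_max−λ_min) = −13·(-2*cos(pi/13))/(2−(-2*cos(pi/13))) = 13*cos(pi/13)/(cos(pi/13) + 1).
≈ 6.4041686 (to 7 d.p.).
α=6, χ(Ḡ)=7; ϑ=13*cos(pi/13)/(cos(pi/13) + 1) lies between (both strict).

13*cos(pi/13)/(cos(pi/13) + 1)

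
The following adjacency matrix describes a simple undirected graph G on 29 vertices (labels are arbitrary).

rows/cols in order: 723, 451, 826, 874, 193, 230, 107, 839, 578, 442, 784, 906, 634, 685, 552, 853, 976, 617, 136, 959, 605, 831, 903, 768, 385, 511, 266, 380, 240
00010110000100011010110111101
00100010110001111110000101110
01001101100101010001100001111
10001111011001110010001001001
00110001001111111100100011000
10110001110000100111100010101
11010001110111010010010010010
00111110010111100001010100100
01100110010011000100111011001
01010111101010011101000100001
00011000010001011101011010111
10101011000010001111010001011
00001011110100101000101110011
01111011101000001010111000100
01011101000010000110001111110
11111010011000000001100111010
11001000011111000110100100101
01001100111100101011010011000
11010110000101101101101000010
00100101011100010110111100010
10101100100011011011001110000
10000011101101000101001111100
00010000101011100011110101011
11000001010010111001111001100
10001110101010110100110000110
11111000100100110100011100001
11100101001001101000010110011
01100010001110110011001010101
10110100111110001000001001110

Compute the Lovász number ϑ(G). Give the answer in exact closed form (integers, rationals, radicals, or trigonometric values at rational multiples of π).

sqrt(29)

deg(685) = 14; N(685) = {451, 826, 874, 193, 107, 839, 578, 784, 976, 136, 605, 831, 903, 266}.
deg(451) = 14; N(451) = {826, 107, 578, 442, 685, 552, 853, 976, 617, 136, 768, 511, 266, 380}.
N(826) = {451, 193, 230, 839, 578, 906, 685, 853, 959, 605, 511, 266, 380, 240}, |N(826)| = 14.
N(634) = {193, 107, 839, 578, 442, 906, 552, 976, 605, 903, 768, 385, 380, 240}, |N(634)| = 14.
G on 29 vertices is 14-regular; strongly regular (29,14,6,7).
Distinct eigenvalues (to 4 d.p.): [14.0, 2.1926, -3.1926].
Lovász: ϑ = −29(-sqrt(29)/2 - 1/2)/(14+-(-sqrt(29)/2 - 1/2)) = sqrt(29).
= 5.3852… (decimal).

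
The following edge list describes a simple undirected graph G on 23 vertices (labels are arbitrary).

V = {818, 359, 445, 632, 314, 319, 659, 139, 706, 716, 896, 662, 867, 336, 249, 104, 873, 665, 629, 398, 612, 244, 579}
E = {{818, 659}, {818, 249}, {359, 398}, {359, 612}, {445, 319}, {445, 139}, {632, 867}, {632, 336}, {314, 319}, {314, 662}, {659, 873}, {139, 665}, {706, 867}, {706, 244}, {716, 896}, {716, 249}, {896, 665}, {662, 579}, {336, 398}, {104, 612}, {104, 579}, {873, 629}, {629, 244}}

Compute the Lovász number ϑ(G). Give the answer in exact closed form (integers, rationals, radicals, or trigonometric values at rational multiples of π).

23*cos(pi/23)/(cos(pi/23) + 1)

deg(873) = 2; N(873) = {659, 629}.
Vertex 445 has 2 neighbors: 319, 139.
deg(398) = 2; N(398) = {359, 336}.
Vertex 659 has 2 neighbors: 818, 873.
23-vertex 2-regular graph: a single 23-cycle (edge-transitive).
Distinct eigenvalues (to 4 d.p.): [2.0, 1.9258, 1.7088, 1.3651, 0.9201, 0.4069, -0.1365, -0.6698, -1.1534, -1.5514, -1.8344, -1.9814].
Lovász (edge-transitive): ϑ = −23·(-2*cos(pi/23))/((2)−(-2*cos(pi/23))) = 23*cos(pi/23)/(cos(pi/23) + 1).
≈ 11.446194 (to 6 d.p.).
Lovász sandwich 11 ≤ 23*cos(pi/23)/(cos(pi/23) + 1) ≤ 12: both strict.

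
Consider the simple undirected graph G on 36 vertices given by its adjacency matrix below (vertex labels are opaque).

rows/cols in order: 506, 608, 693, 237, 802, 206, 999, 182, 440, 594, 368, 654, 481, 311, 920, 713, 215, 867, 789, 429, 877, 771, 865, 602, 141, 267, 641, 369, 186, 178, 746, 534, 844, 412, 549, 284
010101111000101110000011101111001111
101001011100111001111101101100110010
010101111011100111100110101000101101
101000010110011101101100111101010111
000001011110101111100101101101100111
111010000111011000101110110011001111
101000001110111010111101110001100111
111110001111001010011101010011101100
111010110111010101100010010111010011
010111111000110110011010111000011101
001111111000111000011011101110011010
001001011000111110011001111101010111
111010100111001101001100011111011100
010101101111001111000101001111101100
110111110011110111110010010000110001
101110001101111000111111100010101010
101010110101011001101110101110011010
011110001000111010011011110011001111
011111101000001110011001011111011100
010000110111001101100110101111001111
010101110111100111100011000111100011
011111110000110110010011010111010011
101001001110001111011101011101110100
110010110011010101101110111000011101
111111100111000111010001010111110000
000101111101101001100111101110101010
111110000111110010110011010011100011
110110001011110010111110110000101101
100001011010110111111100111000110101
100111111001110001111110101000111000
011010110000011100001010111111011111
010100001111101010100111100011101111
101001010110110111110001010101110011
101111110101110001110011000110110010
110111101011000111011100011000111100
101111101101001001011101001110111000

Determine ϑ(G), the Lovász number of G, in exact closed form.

8

deg(237) = 21; N(237) = {506, 693, 182, 594, 368, 311, 920, 713, 867, 789, 877, 771, 141, 267, 641, 369, 178, 534, 412, 549, 284}.
N(713) = {506, 693, 237, 802, 440, 594, 654, 481, 311, 920, 789, 429, 877, 771, 865, 602, 141, 186, 746, 844, 549}, |N(713)| = 21.
N(506) = {608, 237, 206, 999, 182, 440, 481, 920, 713, 215, 865, 602, 141, 641, 369, 186, 178, 844, 412, 549, 284}, |N(506)| = 21.
Vertex 789 has 21 neighbors: 608, 693, 237, 802, 206, 999, 440, 920, 713, 215, 429, 877, 602, 267, 641, 369, 186, 178, 534, 844, 412.
Regular of degree 21 on 36 vertices: Kneser-type, 2-subsets of [9].
The 3 distinct eigenvalues: [21.0, 1.0, -6.0].
Lovász: ϑ = −36(-6)/(21+-1*(-6)) = 8.
≈ 8.0000 (to 4 d.p.).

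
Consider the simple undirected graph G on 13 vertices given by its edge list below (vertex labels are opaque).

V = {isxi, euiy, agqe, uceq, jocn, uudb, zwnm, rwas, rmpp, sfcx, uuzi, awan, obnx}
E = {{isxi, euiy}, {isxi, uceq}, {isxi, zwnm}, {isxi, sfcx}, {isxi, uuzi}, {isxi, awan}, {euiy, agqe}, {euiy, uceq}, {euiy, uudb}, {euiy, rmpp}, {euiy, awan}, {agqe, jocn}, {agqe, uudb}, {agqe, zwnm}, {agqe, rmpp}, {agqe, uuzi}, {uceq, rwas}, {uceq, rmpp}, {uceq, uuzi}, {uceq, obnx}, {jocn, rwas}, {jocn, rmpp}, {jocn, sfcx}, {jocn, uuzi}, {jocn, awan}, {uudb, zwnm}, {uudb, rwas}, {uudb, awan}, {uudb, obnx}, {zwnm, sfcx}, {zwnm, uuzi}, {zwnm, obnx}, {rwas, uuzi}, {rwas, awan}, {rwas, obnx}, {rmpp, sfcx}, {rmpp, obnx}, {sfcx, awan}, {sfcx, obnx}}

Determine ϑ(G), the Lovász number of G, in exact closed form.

Vertex uuzi has 6 neighbors: isxi, agqe, uceq, jocn, zwnm, rwas.
Vertex uceq has 6 neighbors: isxi, euiy, rwas, rmpp, uuzi, obnx.
Vertex agqe has 6 neighbors: euiy, jocn, uudb, zwnm, rmpp, uuzi.
deg(rwas) = 6; N(rwas) = {uceq, jocn, uudb, uuzi, awan, obnx}.
13-vertex 6-regular graph: SR(13,6,2,3) — a Paley graph.
spec(A) ≈ [6.0, 1.3028, -2.3028] (distinct, 4 d.p.).
ϑ = −N·λ_min/(λ_max−λ_min) = −13·(-sqrt(13)/2 - 1/2)/(6−(-sqrt(13)/2 - 1/2)) = sqrt(13).
≈ 3.605551275 (to 9 d.p.).

sqrt(13)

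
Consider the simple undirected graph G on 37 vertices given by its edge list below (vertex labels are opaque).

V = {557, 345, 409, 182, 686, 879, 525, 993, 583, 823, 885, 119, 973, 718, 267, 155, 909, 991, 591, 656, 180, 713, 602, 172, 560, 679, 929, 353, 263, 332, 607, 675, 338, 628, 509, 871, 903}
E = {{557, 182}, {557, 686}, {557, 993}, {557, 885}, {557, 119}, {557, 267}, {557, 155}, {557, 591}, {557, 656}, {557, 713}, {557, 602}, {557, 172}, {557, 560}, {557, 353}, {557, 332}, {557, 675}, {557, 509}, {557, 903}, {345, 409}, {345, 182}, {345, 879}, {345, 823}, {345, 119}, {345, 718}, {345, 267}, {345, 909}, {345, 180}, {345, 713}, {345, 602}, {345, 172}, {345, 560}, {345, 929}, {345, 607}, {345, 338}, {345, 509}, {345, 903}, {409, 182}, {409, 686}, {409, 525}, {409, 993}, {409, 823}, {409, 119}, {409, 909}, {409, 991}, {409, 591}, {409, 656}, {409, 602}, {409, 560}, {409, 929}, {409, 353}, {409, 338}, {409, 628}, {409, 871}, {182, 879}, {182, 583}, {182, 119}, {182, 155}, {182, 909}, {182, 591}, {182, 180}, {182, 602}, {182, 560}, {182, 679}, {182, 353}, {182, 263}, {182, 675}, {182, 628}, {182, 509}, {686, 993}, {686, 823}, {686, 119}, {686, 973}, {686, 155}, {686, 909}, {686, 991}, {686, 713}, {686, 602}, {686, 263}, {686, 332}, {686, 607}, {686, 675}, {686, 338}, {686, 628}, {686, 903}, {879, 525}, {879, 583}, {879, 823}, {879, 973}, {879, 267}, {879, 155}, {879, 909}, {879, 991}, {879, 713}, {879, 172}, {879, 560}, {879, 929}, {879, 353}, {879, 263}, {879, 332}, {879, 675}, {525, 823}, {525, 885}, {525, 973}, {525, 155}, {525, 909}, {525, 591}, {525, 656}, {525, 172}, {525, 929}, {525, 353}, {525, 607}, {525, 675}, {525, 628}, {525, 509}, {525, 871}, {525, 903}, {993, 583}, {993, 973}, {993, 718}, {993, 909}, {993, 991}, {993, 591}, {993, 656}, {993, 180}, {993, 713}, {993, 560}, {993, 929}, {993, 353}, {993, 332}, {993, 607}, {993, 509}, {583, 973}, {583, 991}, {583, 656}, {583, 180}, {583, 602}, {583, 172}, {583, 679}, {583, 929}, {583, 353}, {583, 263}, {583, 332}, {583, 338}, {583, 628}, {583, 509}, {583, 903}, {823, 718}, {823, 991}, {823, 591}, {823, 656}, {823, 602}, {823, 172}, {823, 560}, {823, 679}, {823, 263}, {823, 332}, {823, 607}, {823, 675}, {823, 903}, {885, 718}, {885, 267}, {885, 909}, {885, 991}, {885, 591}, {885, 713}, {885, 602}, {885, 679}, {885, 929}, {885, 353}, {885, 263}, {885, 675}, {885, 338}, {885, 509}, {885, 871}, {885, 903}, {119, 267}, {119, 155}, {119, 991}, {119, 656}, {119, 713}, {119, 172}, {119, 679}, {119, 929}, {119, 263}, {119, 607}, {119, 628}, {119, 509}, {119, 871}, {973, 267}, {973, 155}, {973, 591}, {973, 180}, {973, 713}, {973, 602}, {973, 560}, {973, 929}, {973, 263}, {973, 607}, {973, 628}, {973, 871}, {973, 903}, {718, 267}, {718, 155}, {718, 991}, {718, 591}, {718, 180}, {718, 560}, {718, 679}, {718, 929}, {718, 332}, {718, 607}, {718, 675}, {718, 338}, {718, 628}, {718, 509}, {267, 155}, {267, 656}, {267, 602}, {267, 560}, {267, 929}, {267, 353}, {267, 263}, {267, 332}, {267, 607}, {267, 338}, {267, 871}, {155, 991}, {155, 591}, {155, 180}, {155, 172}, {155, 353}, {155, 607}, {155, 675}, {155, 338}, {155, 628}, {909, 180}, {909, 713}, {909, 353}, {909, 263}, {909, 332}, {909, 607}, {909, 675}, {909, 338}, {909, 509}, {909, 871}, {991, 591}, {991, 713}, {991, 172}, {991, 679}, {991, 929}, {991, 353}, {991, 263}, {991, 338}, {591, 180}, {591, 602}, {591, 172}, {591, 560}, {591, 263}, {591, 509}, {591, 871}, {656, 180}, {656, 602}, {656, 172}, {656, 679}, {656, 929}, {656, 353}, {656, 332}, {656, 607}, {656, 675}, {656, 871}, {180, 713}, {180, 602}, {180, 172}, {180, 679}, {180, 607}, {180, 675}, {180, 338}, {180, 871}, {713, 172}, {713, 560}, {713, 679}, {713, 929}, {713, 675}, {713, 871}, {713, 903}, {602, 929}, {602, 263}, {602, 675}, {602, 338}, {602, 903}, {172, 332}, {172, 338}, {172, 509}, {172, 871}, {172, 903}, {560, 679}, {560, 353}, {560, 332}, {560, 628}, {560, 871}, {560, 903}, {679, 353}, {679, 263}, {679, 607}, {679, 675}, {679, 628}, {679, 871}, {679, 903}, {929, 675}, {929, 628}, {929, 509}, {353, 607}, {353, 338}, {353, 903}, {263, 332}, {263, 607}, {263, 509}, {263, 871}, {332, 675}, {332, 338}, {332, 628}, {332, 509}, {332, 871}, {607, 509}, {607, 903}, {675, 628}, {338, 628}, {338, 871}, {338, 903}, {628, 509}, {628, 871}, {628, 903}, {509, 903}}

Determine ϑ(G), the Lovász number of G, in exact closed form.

sqrt(37)

deg(267) = 18; N(267) = {557, 345, 879, 885, 119, 973, 718, 155, 656, 602, 560, 929, 353, 263, 332, 607, 338, 871}.
Vertex 172 has 18 neighbors: 557, 345, 879, 525, 583, 823, 119, 155, 991, 591, 656, 180, 713, 332, 338, 509, 871, 903.
Vertex 823 has 18 neighbors: 345, 409, 686, 879, 525, 718, 991, 591, 656, 602, 172, 560, 679, 263, 332, 607, 675, 903.
Vertex 973 has 18 neighbors: 686, 879, 525, 993, 583, 267, 155, 591, 180, 713, 602, 560, 929, 263, 607, 628, 871, 903.
G on 37 vertices is 18-regular; SR(37,18,8,9) — a Paley graph.
A has 3 distinct eigenvalues ≈ [18.0, 2.541, -3.541].
Lovász: ϑ = −37(-sqrt(37)/2 - 1/2)/(18+-(-sqrt(37)/2 - 1/2)) = sqrt(37).
ϑ(G) ≈ 6.08276.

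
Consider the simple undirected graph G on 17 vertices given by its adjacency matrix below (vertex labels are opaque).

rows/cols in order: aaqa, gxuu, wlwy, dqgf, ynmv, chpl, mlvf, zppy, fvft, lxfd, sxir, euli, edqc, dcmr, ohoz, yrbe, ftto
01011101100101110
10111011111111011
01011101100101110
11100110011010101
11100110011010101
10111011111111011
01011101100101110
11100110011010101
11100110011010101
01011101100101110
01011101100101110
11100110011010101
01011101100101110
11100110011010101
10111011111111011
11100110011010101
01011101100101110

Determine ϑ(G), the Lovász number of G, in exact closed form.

7

deg(aaqa) = 10; N(aaqa) = {gxuu, dqgf, ynmv, chpl, zppy, fvft, euli, dcmr, ohoz, yrbe}.
N(edqc) = {gxuu, dqgf, ynmv, chpl, zppy, fvft, euli, dcmr, ohoz, yrbe}, |N(edqc)| = 10.
deg(lxfd) = 10; N(lxfd) = {gxuu, dqgf, ynmv, chpl, zppy, fvft, euli, dcmr, ohoz, yrbe}.
deg(dqgf) = 10; N(dqgf) = {aaqa, gxuu, wlwy, chpl, mlvf, lxfd, sxir, edqc, ohoz, ftto}.
3 parts of sizes [7, 7, 3]; α(G) = 7 = ϑ (perfect).
Numerically 7.0000000.
α=7, χ(Ḡ)=7; ϑ=7 lies between (collapsed).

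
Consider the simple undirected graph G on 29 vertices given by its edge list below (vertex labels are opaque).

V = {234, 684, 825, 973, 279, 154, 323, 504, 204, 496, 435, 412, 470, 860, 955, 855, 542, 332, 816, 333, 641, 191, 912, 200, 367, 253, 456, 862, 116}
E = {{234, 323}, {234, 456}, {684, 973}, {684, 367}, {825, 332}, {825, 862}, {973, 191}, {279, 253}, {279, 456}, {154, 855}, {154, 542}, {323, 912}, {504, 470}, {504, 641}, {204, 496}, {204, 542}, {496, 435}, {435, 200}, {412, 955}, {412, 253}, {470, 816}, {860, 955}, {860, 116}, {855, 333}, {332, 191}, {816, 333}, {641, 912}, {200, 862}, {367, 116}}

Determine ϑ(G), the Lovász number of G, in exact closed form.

N(116) = {860, 367}, |N(116)| = 2.
deg(912) = 2; N(912) = {323, 641}.
deg(684) = 2; N(684) = {973, 367}.
Vertex 279 has 2 neighbors: 253, 456.
Regular of degree 2 on 29 vertices: a single 29-cycle (edge-transitive).
A has 15 distinct eigenvalues ≈ [2.0, 1.95324, 1.81515, 1.59219, 1.29477, 0.93682, 0.53506, 0.10828, -0.32356, -0.74028, -1.12237, -1.45199, -1.71371, -1.89531, -1.98828].
Lovász: ϑ = −29(-2*cos(pi/29))/(2+-(-1)*2*cos(pi/29)) = 29*cos(pi/29)/(cos(pi/29) + 1).
ϑ(G) ≈ 14.457375255.
Lovász sandwich 14 ≤ 29*cos(pi/29)/(cos(pi/29) + 1) ≤ 15: both strict.

29*cos(pi/29)/(cos(pi/29) + 1)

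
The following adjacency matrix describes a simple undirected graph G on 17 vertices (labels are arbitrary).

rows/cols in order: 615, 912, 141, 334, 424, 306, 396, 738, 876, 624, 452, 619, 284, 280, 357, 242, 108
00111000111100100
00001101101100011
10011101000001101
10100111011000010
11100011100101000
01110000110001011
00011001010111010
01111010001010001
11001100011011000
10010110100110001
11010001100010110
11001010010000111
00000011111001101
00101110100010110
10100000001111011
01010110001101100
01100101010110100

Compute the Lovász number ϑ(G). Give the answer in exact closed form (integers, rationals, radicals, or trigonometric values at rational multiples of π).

Vertex 624 has 8 neighbors: 615, 334, 306, 396, 876, 619, 284, 108.
deg(242) = 8; N(242) = {912, 334, 306, 396, 452, 619, 280, 357}.
N(452) = {615, 912, 334, 738, 876, 284, 357, 242}, |N(452)| = 8.
deg(738) = 8; N(738) = {912, 141, 334, 424, 396, 452, 284, 108}.
Regular of degree 8 on 17 vertices: Paley(17): SR with (k,λ,μ)=(8,3,4).
spec(A) ≈ [8.0, 1.5616, -2.5616] (distinct, 4 d.p.).
λ_max=8, λ_min=-sqrt(17)/2 - 1/2; ϑ = −17·λ_min/(λ_max−λ_min) = sqrt(17).
= 4.1231… (decimal).

sqrt(17)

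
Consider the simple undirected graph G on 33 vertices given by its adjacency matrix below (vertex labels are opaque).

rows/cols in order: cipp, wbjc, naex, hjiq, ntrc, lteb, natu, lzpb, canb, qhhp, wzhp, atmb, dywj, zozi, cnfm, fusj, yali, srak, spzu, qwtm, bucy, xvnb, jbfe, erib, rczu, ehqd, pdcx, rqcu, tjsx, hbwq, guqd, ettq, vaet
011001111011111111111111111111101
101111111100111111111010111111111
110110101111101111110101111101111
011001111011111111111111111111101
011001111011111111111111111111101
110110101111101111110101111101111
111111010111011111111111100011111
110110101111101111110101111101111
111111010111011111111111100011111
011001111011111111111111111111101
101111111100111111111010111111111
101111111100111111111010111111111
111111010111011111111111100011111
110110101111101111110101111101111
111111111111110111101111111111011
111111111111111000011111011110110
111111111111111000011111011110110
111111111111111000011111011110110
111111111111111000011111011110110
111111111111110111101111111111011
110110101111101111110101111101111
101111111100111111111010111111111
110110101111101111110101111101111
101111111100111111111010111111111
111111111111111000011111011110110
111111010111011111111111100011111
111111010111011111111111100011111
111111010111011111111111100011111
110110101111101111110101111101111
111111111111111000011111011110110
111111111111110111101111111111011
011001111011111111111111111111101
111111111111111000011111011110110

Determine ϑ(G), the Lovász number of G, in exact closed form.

deg(xvnb) = 28; N(xvnb) = {cipp, naex, hjiq, ntrc, lteb, natu, lzpb, canb, qhhp, dywj, zozi, cnfm, fusj, yali, srak, spzu, qwtm, bucy, jbfe, rczu, ehqd, pdcx, rqcu, tjsx, hbwq, guqd, ettq, vaet}.
Vertex atmb has 28 neighbors: cipp, naex, hjiq, ntrc, lteb, natu, lzpb, canb, qhhp, dywj, zozi, cnfm, fusj, yali, srak, spzu, qwtm, bucy, jbfe, rczu, ehqd, pdcx, rqcu, tjsx, hbwq, guqd, ettq, vaet.
Vertex cipp has 28 neighbors: wbjc, naex, lteb, natu, lzpb, canb, wzhp, atmb, dywj, zozi, cnfm, fusj, yali, srak, spzu, qwtm, bucy, xvnb, jbfe, erib, rczu, ehqd, pdcx, rqcu, tjsx, hbwq, guqd, vaet.
deg(lteb) = 26; N(lteb) = {cipp, wbjc, hjiq, ntrc, natu, canb, qhhp, wzhp, atmb, dywj, cnfm, fusj, yali, srak, spzu, qwtm, xvnb, erib, rczu, ehqd, pdcx, rqcu, hbwq, guqd, ettq, vaet}.
Complete multipartite on [7, 7, 6, 5, 5, 3]: sandwich collapses at ϑ=7.
ϑ(G) ≈ 7.000000.
Check 7 ≤ 7 ≤ 7: collapsed.

7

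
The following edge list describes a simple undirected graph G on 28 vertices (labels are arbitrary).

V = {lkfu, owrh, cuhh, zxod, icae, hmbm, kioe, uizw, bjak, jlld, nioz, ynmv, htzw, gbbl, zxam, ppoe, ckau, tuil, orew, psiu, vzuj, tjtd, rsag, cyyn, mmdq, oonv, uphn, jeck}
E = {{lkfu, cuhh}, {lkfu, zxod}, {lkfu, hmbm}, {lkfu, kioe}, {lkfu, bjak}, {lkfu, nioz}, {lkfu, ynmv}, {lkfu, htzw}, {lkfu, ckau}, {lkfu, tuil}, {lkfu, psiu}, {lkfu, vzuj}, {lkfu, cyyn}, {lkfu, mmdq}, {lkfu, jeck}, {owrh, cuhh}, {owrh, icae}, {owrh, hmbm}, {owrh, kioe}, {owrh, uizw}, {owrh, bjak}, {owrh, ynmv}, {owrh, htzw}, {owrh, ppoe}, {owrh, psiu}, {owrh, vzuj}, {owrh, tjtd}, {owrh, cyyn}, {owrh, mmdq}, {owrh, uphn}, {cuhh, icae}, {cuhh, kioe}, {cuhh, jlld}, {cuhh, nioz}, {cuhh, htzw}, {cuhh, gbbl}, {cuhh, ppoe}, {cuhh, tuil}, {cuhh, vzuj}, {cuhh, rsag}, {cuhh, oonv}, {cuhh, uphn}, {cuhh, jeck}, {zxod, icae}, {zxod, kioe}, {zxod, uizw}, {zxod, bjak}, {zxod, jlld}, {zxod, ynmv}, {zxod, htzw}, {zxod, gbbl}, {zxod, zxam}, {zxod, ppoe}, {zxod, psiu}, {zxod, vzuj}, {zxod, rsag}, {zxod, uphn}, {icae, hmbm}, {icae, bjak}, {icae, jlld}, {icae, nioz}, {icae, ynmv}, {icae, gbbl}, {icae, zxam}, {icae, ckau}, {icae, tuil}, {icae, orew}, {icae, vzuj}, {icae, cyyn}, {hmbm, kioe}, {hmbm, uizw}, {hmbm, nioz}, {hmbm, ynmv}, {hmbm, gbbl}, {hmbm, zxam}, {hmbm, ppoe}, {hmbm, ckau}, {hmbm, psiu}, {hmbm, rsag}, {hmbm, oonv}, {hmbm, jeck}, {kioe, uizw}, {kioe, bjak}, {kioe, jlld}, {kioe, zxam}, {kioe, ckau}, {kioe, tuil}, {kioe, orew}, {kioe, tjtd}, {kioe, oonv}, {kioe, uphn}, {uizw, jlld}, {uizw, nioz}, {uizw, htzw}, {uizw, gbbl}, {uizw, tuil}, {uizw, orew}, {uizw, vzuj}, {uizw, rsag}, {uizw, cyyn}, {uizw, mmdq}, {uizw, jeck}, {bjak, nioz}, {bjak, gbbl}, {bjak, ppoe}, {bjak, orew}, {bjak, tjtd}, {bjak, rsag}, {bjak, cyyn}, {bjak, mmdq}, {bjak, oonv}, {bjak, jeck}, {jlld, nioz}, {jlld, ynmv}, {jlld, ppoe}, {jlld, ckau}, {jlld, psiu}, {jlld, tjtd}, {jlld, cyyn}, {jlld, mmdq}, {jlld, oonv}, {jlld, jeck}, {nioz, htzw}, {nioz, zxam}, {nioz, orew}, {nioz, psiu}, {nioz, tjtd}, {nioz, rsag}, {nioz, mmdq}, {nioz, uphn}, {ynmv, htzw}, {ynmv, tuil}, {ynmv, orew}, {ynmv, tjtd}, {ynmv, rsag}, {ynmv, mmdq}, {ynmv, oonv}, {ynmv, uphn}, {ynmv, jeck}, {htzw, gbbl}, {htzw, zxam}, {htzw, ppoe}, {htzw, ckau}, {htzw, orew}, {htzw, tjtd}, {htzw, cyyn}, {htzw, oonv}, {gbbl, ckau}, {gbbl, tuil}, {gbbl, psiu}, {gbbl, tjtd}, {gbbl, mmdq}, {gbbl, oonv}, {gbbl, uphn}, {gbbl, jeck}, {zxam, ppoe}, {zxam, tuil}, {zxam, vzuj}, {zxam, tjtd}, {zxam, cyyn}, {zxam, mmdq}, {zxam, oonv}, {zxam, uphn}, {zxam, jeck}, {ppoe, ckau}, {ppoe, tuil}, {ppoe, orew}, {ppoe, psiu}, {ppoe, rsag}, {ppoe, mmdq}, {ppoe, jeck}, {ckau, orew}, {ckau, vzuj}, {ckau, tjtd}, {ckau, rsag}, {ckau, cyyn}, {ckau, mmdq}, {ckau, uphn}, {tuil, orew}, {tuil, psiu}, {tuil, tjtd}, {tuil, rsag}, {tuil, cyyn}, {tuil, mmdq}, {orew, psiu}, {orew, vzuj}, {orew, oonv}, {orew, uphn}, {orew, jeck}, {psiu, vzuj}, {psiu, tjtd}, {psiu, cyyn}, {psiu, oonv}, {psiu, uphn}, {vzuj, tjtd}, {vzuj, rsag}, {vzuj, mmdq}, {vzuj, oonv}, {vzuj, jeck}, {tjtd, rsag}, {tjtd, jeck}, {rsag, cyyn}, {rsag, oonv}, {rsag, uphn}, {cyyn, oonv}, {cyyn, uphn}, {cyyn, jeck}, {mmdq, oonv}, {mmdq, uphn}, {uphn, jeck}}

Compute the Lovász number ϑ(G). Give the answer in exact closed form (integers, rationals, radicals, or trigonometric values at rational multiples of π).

N(mmdq) = {lkfu, owrh, uizw, bjak, jlld, nioz, ynmv, gbbl, zxam, ppoe, ckau, tuil, vzuj, oonv, uphn}, |N(mmdq)| = 15.
Vertex zxod has 15 neighbors: lkfu, icae, kioe, uizw, bjak, jlld, ynmv, htzw, gbbl, zxam, ppoe, psiu, vzuj, rsag, uphn.
Vertex lkfu has 15 neighbors: cuhh, zxod, hmbm, kioe, bjak, nioz, ynmv, htzw, ckau, tuil, psiu, vzuj, cyyn, mmdq, jeck.
deg(cuhh) = 15; N(cuhh) = {lkfu, owrh, icae, kioe, jlld, nioz, htzw, gbbl, ppoe, tuil, vzuj, rsag, oonv, uphn, jeck}.
28-vertex 15-regular graph: Kneser-type, 2-subsets of [8].
Distinct eigenvalues (to 4 d.p.): [15.0, 1.0, -5.0].
λ_max=15, λ_min=-5; ϑ = −28·λ_min/(λ_max−λ_min) = 7.
ϑ(G) ≈ 7.000000.

7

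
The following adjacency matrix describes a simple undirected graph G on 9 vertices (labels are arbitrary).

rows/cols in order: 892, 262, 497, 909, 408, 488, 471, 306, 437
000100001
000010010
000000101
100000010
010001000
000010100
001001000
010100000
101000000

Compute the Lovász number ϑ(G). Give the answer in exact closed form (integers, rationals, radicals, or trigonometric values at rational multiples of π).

9*cos(pi/9)/(cos(pi/9) + 1)

Vertex 408 has 2 neighbors: 262, 488.
Vertex 488 has 2 neighbors: 408, 471.
Vertex 909 has 2 neighbors: 892, 306.
deg(437) = 2; N(437) = {892, 497}.
Every vertex has degree 2 (N=9); a single 9-cycle (edge-transitive).
Distinct eigenvalues (to 4 d.p.): [2.0, 1.5321, 0.3473, -1.0, -1.8794].
With N=9: ϑ(G) = 9·(-(-1)*2*cos(pi/9))/(2−(-2*cos(pi/9))) = 9*cos(pi/9)/(cos(pi/9) + 1).
= 4.360089581… (decimal).
Check 4 ≤ 9*cos(pi/9)/(cos(pi/9) + 1) ≤ 5: both strict.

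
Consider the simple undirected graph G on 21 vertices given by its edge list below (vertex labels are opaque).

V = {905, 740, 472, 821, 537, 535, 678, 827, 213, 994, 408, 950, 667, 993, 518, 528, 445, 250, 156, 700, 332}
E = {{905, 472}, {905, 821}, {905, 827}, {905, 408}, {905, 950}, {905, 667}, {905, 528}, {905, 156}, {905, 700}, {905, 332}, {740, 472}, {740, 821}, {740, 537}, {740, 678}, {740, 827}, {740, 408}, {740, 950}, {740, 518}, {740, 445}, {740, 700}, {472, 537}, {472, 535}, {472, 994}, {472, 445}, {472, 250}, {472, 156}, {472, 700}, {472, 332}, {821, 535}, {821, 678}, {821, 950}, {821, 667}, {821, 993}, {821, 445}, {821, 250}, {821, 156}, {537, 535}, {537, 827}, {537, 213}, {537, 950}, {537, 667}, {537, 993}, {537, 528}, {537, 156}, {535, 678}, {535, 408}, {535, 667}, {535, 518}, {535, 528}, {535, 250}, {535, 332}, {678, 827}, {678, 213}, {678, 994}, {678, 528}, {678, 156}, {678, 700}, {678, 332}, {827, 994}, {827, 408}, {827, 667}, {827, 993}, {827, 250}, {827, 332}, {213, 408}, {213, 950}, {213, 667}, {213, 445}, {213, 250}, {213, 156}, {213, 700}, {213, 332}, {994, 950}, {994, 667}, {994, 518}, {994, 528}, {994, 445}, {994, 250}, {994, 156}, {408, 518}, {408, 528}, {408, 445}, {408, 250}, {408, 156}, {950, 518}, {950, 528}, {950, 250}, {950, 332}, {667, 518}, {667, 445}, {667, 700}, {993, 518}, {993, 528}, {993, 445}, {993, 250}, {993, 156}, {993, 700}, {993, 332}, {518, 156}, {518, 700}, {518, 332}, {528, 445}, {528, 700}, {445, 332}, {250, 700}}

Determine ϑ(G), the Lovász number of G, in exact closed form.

6

deg(250) = 10; N(250) = {472, 821, 535, 827, 213, 994, 408, 950, 993, 700}.
deg(518) = 10; N(518) = {740, 535, 994, 408, 950, 667, 993, 156, 700, 332}.
deg(528) = 10; N(528) = {905, 537, 535, 678, 994, 408, 950, 993, 445, 700}.
Vertex 445 has 10 neighbors: 740, 472, 821, 213, 994, 408, 667, 993, 528, 332.
21-vertex 10-regular graph: Kneser-type, 2-subsets of [7].
The 3 distinct eigenvalues: [10.0, 1.0, -4.0].
−21·(-4) / ((10)−(-4)) = 6 = ϑ(G).
≈ 6.000000 (to 6 d.p.).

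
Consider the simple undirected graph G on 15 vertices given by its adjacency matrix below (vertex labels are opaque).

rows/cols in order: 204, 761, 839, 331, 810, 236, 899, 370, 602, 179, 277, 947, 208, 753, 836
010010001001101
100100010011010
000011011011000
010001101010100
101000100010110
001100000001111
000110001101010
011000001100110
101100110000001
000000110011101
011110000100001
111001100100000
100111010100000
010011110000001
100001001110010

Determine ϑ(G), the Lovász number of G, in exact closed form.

5

Vertex 331 has 6 neighbors: 761, 236, 899, 602, 277, 208.
deg(179) = 6; N(179) = {899, 370, 277, 947, 208, 836}.
N(753) = {761, 810, 236, 899, 370, 836}, |N(753)| = 6.
Vertex 947 has 6 neighbors: 204, 761, 839, 236, 899, 179.
G on 15 vertices is 6-regular; Kneser K(6,2) on C(6,2)=15 vertices.
Distinct eigenvalues (to 3 d.p.): [6.0, 1.0, -3.0].
With N=15: ϑ(G) = 15·(-1*(-3))/(6−(-3)) = 5.
≈ 5.00000000 (to 8 d.p.).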